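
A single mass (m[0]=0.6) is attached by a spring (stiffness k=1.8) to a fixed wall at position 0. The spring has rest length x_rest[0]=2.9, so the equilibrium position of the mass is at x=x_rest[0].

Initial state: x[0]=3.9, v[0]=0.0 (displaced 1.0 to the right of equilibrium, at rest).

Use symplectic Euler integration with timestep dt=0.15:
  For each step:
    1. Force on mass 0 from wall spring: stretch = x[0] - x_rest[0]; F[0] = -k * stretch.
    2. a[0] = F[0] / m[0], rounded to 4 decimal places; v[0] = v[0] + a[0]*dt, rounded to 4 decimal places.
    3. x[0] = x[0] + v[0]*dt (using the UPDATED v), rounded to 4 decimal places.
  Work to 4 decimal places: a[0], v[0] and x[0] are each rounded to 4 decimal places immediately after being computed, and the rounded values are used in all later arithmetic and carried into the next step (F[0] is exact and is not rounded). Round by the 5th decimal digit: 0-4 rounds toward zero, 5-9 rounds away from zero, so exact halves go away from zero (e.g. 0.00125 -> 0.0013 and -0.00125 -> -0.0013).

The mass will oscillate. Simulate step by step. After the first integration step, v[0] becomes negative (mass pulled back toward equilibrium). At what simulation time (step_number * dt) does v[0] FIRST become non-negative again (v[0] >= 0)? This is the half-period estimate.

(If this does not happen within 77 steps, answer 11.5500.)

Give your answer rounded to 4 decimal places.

Step 0: x=[3.9000] v=[0.0000]
Step 1: x=[3.8325] v=[-0.4500]
Step 2: x=[3.7021] v=[-0.8696]
Step 3: x=[3.5175] v=[-1.2305]
Step 4: x=[3.2912] v=[-1.5084]
Step 5: x=[3.0385] v=[-1.6844]
Step 6: x=[2.7765] v=[-1.7467]
Step 7: x=[2.5228] v=[-1.6911]
Step 8: x=[2.2946] v=[-1.5214]
Step 9: x=[2.1073] v=[-1.2490]
Step 10: x=[1.9735] v=[-0.8923]
Step 11: x=[1.9022] v=[-0.4754]
Step 12: x=[1.8982] v=[-0.0264]
Step 13: x=[1.9619] v=[0.4244]
First v>=0 after going negative at step 13, time=1.9500

Answer: 1.9500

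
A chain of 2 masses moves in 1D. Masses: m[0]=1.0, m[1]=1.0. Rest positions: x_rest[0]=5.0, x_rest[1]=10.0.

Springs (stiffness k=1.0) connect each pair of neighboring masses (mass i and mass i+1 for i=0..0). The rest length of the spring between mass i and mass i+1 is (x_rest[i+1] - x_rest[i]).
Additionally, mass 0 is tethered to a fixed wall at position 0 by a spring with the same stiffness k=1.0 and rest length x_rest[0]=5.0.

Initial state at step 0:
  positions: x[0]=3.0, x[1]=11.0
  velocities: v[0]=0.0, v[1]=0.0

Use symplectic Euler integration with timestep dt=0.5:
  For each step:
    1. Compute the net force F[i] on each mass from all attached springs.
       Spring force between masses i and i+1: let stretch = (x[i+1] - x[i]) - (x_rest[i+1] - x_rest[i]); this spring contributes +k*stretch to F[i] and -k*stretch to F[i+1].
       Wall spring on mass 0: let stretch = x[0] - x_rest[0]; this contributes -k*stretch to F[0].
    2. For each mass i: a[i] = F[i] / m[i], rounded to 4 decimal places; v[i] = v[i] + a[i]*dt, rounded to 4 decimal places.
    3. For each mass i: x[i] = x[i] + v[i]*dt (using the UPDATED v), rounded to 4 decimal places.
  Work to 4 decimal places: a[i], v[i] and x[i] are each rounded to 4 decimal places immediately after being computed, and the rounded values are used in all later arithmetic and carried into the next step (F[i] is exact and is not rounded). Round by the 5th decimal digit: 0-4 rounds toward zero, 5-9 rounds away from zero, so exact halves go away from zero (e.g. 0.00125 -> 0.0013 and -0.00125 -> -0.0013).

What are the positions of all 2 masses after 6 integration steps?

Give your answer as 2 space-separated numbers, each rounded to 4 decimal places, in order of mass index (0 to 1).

Step 0: x=[3.0000 11.0000] v=[0.0000 0.0000]
Step 1: x=[4.2500 10.2500] v=[2.5000 -1.5000]
Step 2: x=[5.9375 9.2500] v=[3.3750 -2.0000]
Step 3: x=[6.9688 8.6719] v=[2.0625 -1.1563]
Step 4: x=[6.6836 8.9180] v=[-0.5704 0.4922]
Step 5: x=[5.2861 9.8555] v=[-2.7950 1.8750]
Step 6: x=[3.7094 10.9007] v=[-3.1534 2.0903]

Answer: 3.7094 10.9007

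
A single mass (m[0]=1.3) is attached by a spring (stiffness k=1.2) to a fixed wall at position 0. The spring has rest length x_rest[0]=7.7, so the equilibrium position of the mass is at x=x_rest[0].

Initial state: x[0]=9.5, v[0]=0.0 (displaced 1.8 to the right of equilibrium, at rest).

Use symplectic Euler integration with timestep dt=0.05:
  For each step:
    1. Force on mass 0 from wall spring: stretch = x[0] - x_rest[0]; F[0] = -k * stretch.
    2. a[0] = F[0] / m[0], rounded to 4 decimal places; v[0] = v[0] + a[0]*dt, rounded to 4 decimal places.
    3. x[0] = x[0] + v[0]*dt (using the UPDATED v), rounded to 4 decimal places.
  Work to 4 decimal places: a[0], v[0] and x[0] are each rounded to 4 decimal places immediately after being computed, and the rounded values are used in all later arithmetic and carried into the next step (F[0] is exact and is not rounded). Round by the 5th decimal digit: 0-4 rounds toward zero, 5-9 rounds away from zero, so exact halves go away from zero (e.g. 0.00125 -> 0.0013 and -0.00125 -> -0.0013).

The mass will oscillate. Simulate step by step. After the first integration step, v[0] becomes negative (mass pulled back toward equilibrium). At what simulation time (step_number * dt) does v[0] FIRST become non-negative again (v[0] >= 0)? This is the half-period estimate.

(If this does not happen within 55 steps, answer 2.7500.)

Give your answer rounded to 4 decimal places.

Step 0: x=[9.5000] v=[0.0000]
Step 1: x=[9.4958] v=[-0.0831]
Step 2: x=[9.4875] v=[-0.1660]
Step 3: x=[9.4751] v=[-0.2485]
Step 4: x=[9.4586] v=[-0.3304]
Step 5: x=[9.4380] v=[-0.4116]
Step 6: x=[9.4134] v=[-0.4918]
Step 7: x=[9.3849] v=[-0.5709]
Step 8: x=[9.3525] v=[-0.6487]
Step 9: x=[9.3163] v=[-0.7250]
Step 10: x=[9.2763] v=[-0.7996]
Step 11: x=[9.2327] v=[-0.8724]
Step 12: x=[9.1855] v=[-0.9431]
Step 13: x=[9.1349] v=[-1.0117]
Step 14: x=[9.0810] v=[-1.0779]
Step 15: x=[9.0239] v=[-1.1416]
Step 16: x=[8.9638] v=[-1.2027]
Step 17: x=[8.9008] v=[-1.2610]
Step 18: x=[8.8350] v=[-1.3164]
Step 19: x=[8.7666] v=[-1.3688]
Step 20: x=[8.6957] v=[-1.4180]
Step 21: x=[8.6225] v=[-1.4640]
Step 22: x=[8.5472] v=[-1.5066]
Step 23: x=[8.4699] v=[-1.5457]
Step 24: x=[8.3908] v=[-1.5812]
Step 25: x=[8.3101] v=[-1.6131]
Step 26: x=[8.2280] v=[-1.6413]
Step 27: x=[8.1447] v=[-1.6657]
Step 28: x=[8.0604] v=[-1.6862]
Step 29: x=[7.9753] v=[-1.7028]
Step 30: x=[7.8895] v=[-1.7155]
Step 31: x=[7.8033] v=[-1.7242]
Step 32: x=[7.7169] v=[-1.7290]
Step 33: x=[7.6304] v=[-1.7298]
Step 34: x=[7.5441] v=[-1.7266]
Step 35: x=[7.4581] v=[-1.7194]
Step 36: x=[7.3727] v=[-1.7082]
Step 37: x=[7.2880] v=[-1.6931]
Step 38: x=[7.2043] v=[-1.6741]
Step 39: x=[7.1217] v=[-1.6512]
Step 40: x=[7.0405] v=[-1.6245]
Step 41: x=[6.9608] v=[-1.5941]
Step 42: x=[6.8828] v=[-1.5600]
Step 43: x=[6.8067] v=[-1.5223]
Step 44: x=[6.7326] v=[-1.4811]
Step 45: x=[6.6608] v=[-1.4365]
Step 46: x=[6.5914] v=[-1.3885]
Step 47: x=[6.5245] v=[-1.3373]
Step 48: x=[6.4604] v=[-1.2830]
Step 49: x=[6.3991] v=[-1.2258]
Step 50: x=[6.3408] v=[-1.1658]
Step 51: x=[6.2856] v=[-1.1031]
Step 52: x=[6.2337] v=[-1.0378]
Step 53: x=[6.1852] v=[-0.9701]
Step 54: x=[6.1402] v=[-0.9002]
Step 55: x=[6.0988] v=[-0.8282]
v[0] did not become non-negative within 55 steps; using fallback time=2.7500

Answer: 2.7500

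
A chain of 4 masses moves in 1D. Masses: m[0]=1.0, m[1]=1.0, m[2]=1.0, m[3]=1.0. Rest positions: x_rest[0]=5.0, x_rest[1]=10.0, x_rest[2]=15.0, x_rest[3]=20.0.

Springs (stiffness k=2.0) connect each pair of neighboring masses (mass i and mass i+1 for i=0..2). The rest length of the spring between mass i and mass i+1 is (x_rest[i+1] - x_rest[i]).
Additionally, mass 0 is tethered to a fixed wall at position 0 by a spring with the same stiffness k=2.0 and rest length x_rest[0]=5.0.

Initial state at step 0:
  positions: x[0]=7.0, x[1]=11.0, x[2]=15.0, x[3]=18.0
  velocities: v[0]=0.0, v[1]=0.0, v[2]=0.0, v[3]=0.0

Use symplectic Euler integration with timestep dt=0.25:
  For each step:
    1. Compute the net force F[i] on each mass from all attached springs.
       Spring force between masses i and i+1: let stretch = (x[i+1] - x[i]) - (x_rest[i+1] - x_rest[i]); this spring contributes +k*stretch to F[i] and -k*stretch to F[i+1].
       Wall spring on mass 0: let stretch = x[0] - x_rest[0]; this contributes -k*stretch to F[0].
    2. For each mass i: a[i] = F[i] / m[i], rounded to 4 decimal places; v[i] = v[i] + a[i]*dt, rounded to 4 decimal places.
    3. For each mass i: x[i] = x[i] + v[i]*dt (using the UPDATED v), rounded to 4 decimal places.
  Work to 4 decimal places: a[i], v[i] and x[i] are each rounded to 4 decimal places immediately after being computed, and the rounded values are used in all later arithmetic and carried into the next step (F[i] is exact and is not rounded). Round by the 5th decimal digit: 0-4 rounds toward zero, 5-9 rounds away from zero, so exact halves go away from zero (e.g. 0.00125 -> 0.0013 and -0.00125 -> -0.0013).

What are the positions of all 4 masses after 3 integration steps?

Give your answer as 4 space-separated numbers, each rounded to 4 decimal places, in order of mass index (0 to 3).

Answer: 5.1875 10.7227 14.5332 19.2793

Derivation:
Step 0: x=[7.0000 11.0000 15.0000 18.0000] v=[0.0000 0.0000 0.0000 0.0000]
Step 1: x=[6.6250 11.0000 14.8750 18.2500] v=[-1.5000 0.0000 -0.5000 1.0000]
Step 2: x=[5.9688 10.9375 14.6875 18.7031] v=[-2.6250 -0.2500 -0.7500 1.8125]
Step 3: x=[5.1875 10.7227 14.5332 19.2793] v=[-3.1251 -0.8594 -0.6172 2.3047]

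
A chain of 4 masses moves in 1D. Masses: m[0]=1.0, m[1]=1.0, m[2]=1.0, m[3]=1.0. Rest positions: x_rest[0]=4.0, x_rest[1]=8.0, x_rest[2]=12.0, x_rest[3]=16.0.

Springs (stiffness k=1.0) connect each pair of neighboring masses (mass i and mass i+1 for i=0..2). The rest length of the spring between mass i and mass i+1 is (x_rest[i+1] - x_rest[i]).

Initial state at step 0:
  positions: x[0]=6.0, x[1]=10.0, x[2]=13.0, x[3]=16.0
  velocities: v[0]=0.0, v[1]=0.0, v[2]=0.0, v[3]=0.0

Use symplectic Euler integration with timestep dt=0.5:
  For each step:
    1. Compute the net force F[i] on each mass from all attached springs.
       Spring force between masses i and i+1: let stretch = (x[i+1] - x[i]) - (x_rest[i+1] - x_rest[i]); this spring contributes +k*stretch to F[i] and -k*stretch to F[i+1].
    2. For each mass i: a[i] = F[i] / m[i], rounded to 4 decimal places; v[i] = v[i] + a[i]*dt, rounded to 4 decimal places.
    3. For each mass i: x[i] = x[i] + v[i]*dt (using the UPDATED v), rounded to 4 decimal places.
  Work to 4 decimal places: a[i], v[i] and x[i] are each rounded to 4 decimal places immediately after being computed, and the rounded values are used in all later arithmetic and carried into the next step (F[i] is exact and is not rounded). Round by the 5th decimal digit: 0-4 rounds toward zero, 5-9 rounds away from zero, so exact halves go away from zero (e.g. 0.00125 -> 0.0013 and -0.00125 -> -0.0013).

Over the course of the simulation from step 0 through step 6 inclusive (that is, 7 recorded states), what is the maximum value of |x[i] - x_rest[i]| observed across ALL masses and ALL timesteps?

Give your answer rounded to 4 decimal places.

Step 0: x=[6.0000 10.0000 13.0000 16.0000] v=[0.0000 0.0000 0.0000 0.0000]
Step 1: x=[6.0000 9.7500 13.0000 16.2500] v=[0.0000 -0.5000 0.0000 0.5000]
Step 2: x=[5.9375 9.3750 13.0000 16.6875] v=[-0.1250 -0.7500 0.0000 0.8750]
Step 3: x=[5.7344 9.0469 13.0157 17.2032] v=[-0.4063 -0.6563 0.0313 1.0313]
Step 4: x=[5.3594 8.8828 13.0861 17.6720] v=[-0.7501 -0.3282 0.1407 0.9376]
Step 5: x=[4.8652 8.8887 13.2521 17.9944] v=[-0.9884 0.0118 0.3320 0.6447]
Step 6: x=[4.3769 8.9796 13.5129 18.1312] v=[-0.9767 0.1818 0.5215 0.2736]
Max displacement = 2.1312

Answer: 2.1312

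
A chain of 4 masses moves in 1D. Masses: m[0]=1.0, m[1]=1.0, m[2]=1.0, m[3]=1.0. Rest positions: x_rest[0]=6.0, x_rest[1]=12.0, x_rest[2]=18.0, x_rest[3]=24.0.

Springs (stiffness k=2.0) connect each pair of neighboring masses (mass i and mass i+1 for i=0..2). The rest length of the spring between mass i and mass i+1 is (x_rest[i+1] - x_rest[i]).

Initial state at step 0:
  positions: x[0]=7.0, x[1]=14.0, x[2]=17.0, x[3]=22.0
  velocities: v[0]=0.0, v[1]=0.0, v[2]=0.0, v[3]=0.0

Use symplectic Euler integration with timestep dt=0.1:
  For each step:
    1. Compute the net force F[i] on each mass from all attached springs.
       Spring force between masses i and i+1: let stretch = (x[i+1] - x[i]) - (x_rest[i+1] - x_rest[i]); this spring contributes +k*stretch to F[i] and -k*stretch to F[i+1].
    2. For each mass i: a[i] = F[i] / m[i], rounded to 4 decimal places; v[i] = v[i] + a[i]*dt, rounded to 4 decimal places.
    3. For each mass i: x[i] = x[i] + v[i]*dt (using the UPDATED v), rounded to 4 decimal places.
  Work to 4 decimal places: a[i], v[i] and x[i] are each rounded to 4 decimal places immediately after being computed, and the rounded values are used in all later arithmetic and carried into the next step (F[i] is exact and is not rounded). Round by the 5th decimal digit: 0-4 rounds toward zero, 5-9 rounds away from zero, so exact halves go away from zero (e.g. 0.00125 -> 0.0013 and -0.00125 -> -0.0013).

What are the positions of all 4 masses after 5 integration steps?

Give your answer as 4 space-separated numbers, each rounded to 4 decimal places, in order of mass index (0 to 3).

Answer: 7.2335 12.9465 17.5077 22.3122

Derivation:
Step 0: x=[7.0000 14.0000 17.0000 22.0000] v=[0.0000 0.0000 0.0000 0.0000]
Step 1: x=[7.0200 13.9200 17.0400 22.0200] v=[0.2000 -0.8000 0.4000 0.2000]
Step 2: x=[7.0580 13.7644 17.1172 22.0604] v=[0.3800 -1.5560 0.7720 0.4040]
Step 3: x=[7.1101 13.5417 17.2262 22.1219] v=[0.5213 -2.2267 1.0901 0.6154]
Step 4: x=[7.1709 13.2641 17.3594 22.2055] v=[0.6076 -2.7761 1.3323 0.8363]
Step 5: x=[7.2335 12.9465 17.5077 22.3122] v=[0.6262 -3.1757 1.4825 1.0671]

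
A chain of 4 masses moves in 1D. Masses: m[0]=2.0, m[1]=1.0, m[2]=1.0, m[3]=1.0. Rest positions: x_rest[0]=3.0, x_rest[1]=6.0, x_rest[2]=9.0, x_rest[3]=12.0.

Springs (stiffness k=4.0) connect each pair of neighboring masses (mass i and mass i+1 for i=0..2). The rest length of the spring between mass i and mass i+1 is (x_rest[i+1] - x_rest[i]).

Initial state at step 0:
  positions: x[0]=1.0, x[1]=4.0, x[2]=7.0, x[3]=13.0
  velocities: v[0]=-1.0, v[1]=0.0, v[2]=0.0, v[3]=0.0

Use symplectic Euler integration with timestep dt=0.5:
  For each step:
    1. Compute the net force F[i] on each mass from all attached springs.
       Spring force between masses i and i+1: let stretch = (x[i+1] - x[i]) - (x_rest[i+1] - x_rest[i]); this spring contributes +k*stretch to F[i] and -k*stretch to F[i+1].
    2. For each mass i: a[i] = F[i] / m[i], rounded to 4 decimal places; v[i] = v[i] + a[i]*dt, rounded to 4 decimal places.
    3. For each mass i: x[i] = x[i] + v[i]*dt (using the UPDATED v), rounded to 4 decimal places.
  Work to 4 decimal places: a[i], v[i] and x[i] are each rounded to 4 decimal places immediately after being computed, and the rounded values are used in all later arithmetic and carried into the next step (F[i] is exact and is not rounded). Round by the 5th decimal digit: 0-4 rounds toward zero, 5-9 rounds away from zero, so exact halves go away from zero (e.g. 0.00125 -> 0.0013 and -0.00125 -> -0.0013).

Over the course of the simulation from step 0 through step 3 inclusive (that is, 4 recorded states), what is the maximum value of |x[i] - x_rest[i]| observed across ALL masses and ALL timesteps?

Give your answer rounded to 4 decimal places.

Step 0: x=[1.0000 4.0000 7.0000 13.0000] v=[-1.0000 0.0000 0.0000 0.0000]
Step 1: x=[0.5000 4.0000 10.0000 10.0000] v=[-1.0000 0.0000 6.0000 -6.0000]
Step 2: x=[0.2500 6.5000 7.0000 10.0000] v=[-0.5000 5.0000 -6.0000 0.0000]
Step 3: x=[1.6250 3.2500 6.5000 10.0000] v=[2.7500 -6.5000 -1.0000 0.0000]
Max displacement = 2.7500

Answer: 2.7500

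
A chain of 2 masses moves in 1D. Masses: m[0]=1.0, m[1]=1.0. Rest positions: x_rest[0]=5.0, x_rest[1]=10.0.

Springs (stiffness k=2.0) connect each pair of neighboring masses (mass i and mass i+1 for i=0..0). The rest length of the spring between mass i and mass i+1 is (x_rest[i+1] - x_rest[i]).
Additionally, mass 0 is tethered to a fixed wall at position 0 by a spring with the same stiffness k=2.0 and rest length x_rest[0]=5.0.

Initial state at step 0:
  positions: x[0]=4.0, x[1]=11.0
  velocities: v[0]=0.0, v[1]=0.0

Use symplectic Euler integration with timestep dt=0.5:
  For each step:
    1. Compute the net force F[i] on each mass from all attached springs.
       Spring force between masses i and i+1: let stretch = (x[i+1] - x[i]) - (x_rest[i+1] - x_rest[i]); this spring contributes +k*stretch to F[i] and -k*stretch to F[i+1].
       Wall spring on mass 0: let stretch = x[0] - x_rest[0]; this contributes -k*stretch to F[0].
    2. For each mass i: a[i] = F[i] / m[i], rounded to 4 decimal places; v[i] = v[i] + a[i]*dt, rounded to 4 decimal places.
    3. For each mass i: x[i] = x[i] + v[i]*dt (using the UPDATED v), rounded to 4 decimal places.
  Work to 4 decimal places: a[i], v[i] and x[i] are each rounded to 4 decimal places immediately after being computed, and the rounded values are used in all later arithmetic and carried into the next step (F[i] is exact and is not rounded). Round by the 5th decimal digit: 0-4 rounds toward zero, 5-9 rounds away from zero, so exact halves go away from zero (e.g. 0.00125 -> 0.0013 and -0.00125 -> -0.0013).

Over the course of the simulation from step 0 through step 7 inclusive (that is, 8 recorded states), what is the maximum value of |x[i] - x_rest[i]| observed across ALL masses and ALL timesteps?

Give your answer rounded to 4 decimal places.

Step 0: x=[4.0000 11.0000] v=[0.0000 0.0000]
Step 1: x=[5.5000 10.0000] v=[3.0000 -2.0000]
Step 2: x=[6.5000 9.2500] v=[2.0000 -1.5000]
Step 3: x=[5.6250 9.6250] v=[-1.7500 0.7500]
Step 4: x=[3.9375 10.5000] v=[-3.3750 1.7500]
Step 5: x=[3.5625 10.5938] v=[-0.7500 0.1875]
Step 6: x=[4.9219 9.6719] v=[2.7188 -1.8438]
Step 7: x=[6.1954 8.8750] v=[2.5469 -1.5938]
Max displacement = 1.5000

Answer: 1.5000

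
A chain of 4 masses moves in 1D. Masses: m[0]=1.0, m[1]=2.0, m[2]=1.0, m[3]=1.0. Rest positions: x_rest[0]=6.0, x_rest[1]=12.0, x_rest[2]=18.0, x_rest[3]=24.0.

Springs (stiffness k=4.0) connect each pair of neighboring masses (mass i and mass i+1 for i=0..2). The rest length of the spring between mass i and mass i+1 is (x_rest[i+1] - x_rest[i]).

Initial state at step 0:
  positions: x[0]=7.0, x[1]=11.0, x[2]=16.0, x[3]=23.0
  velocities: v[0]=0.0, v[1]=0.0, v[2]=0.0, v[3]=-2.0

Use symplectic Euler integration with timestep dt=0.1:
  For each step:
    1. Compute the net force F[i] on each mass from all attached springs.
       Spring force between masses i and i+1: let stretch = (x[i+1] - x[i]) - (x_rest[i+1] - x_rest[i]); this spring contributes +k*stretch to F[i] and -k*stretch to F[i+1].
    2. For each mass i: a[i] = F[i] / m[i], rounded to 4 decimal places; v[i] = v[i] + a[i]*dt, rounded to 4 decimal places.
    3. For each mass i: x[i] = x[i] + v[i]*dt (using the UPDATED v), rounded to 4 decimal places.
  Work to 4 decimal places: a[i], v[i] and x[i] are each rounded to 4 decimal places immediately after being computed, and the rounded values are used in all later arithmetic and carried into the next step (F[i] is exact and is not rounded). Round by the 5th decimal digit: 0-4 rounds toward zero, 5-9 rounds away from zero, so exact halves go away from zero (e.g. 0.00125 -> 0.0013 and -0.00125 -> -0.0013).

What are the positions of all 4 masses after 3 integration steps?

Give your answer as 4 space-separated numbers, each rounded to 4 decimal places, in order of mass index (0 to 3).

Answer: 6.5398 11.1158 16.4137 22.2149

Derivation:
Step 0: x=[7.0000 11.0000 16.0000 23.0000] v=[0.0000 0.0000 0.0000 -2.0000]
Step 1: x=[6.9200 11.0200 16.0800 22.7600] v=[-0.8000 0.2000 0.8000 -2.4000]
Step 2: x=[6.7640 11.0592 16.2248 22.4928] v=[-1.5600 0.3920 1.4480 -2.6720]
Step 3: x=[6.5398 11.1158 16.4137 22.2149] v=[-2.2419 0.5661 1.8890 -2.7792]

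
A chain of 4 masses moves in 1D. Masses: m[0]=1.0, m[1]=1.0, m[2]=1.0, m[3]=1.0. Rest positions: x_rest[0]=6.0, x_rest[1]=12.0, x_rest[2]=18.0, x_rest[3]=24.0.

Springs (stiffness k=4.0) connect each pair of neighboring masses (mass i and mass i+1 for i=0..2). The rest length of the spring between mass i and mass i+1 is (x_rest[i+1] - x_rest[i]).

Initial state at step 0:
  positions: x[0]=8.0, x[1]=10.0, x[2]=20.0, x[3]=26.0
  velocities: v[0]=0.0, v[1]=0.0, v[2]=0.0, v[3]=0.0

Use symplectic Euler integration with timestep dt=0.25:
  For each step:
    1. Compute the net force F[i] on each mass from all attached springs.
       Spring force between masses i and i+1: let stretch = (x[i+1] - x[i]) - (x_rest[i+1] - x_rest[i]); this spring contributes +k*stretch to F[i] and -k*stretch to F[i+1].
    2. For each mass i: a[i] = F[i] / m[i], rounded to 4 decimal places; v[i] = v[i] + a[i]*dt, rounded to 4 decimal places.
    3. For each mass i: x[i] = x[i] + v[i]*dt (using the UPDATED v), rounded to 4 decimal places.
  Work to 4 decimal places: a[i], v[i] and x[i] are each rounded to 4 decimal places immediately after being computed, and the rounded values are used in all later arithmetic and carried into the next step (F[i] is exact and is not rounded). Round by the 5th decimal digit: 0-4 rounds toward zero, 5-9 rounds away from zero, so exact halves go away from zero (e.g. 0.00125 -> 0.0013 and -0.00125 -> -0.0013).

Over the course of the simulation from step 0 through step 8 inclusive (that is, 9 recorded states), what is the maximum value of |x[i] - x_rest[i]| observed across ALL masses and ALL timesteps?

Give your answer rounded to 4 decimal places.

Answer: 3.6875

Derivation:
Step 0: x=[8.0000 10.0000 20.0000 26.0000] v=[0.0000 0.0000 0.0000 0.0000]
Step 1: x=[7.0000 12.0000 19.0000 26.0000] v=[-4.0000 8.0000 -4.0000 0.0000]
Step 2: x=[5.7500 14.5000 18.0000 25.7500] v=[-5.0000 10.0000 -4.0000 -1.0000]
Step 3: x=[5.1875 15.6875 18.0625 25.0625] v=[-2.2500 4.7500 0.2500 -2.7500]
Step 4: x=[5.7500 14.8438 19.2813 24.1250] v=[2.2500 -3.3750 4.8750 -3.7500]
Step 5: x=[7.0860 12.8360 20.6016 23.4766] v=[5.3438 -8.0313 5.2812 -2.5937]
Step 6: x=[8.3595 11.3321 20.6993 23.6094] v=[5.0938 -6.0157 0.3906 0.5313]
Step 7: x=[8.8761 11.4268 19.1827 24.5147] v=[2.0664 0.3789 -6.0665 3.6212]
Step 8: x=[8.5304 12.8228 17.0601 25.5870] v=[-1.3829 5.5841 -8.4904 4.2892]
Max displacement = 3.6875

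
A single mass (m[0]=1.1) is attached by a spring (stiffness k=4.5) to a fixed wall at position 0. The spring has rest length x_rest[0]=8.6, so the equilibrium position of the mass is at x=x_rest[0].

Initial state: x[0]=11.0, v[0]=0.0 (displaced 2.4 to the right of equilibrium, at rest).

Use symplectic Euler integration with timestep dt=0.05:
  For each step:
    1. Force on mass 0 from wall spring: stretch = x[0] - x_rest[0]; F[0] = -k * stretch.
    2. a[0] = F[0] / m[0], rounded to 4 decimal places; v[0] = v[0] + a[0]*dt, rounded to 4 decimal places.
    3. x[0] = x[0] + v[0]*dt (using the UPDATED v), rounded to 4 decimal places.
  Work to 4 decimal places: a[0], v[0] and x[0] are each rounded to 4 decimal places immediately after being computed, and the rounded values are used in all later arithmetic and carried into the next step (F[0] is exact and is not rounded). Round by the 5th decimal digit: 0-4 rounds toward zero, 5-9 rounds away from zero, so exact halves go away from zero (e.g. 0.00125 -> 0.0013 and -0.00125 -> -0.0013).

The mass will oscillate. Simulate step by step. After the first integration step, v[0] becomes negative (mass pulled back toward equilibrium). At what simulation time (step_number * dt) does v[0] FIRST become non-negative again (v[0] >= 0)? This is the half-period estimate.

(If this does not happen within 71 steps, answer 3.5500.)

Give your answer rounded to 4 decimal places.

Answer: 1.6000

Derivation:
Step 0: x=[11.0000] v=[0.0000]
Step 1: x=[10.9755] v=[-0.4909]
Step 2: x=[10.9267] v=[-0.9768]
Step 3: x=[10.8541] v=[-1.4527]
Step 4: x=[10.7584] v=[-1.9138]
Step 5: x=[10.6406] v=[-2.3553]
Step 6: x=[10.5020] v=[-2.7727]
Step 7: x=[10.3439] v=[-3.1617]
Step 8: x=[10.1680] v=[-3.5184]
Step 9: x=[9.9760] v=[-3.8391]
Step 10: x=[9.7700] v=[-4.1206]
Step 11: x=[9.5520] v=[-4.3599]
Step 12: x=[9.3243] v=[-4.5546]
Step 13: x=[9.0892] v=[-4.7028]
Step 14: x=[8.8491] v=[-4.8029]
Step 15: x=[8.6064] v=[-4.8539]
Step 16: x=[8.3636] v=[-4.8552]
Step 17: x=[8.1233] v=[-4.8068]
Step 18: x=[7.8878] v=[-4.7093]
Step 19: x=[7.6596] v=[-4.5636]
Step 20: x=[7.4410] v=[-4.3712]
Step 21: x=[7.2343] v=[-4.1341]
Step 22: x=[7.0416] v=[-3.8548]
Step 23: x=[6.8648] v=[-3.5360]
Step 24: x=[6.7057] v=[-3.1811]
Step 25: x=[6.5660] v=[-2.7936]
Step 26: x=[6.4471] v=[-2.3776]
Step 27: x=[6.3502] v=[-1.9372]
Step 28: x=[6.2764] v=[-1.4770]
Step 29: x=[6.2263] v=[-1.0017]
Step 30: x=[6.2005] v=[-0.5162]
Step 31: x=[6.1992] v=[-0.0254]
Step 32: x=[6.2225] v=[0.4657]
First v>=0 after going negative at step 32, time=1.6000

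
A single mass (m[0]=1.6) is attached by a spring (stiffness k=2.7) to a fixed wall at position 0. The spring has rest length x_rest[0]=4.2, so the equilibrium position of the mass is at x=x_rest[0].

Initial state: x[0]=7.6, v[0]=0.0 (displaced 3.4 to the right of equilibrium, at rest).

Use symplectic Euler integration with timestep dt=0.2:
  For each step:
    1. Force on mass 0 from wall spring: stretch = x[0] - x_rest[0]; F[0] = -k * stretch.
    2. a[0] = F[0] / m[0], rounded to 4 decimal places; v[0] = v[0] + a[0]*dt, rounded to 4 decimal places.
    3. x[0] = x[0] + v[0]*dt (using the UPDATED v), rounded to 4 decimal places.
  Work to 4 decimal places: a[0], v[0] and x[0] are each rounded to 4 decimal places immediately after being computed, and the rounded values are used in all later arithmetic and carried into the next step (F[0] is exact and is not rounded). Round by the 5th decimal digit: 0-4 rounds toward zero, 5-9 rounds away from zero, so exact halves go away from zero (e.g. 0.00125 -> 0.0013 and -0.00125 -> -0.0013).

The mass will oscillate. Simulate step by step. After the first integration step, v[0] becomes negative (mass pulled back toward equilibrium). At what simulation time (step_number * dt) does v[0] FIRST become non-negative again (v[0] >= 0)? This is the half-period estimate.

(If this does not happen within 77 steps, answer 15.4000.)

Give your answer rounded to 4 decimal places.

Answer: 2.6000

Derivation:
Step 0: x=[7.6000] v=[0.0000]
Step 1: x=[7.3705] v=[-1.1475]
Step 2: x=[6.9270] v=[-2.2175]
Step 3: x=[6.2994] v=[-3.1379]
Step 4: x=[5.5301] v=[-3.8464]
Step 5: x=[4.6710] v=[-4.2953]
Step 6: x=[3.7801] v=[-4.4543]
Step 7: x=[2.9176] v=[-4.3126]
Step 8: x=[2.1416] v=[-3.8798]
Step 9: x=[1.5046] v=[-3.1851]
Step 10: x=[1.0495] v=[-2.2754]
Step 11: x=[0.8071] v=[-1.2121]
Step 12: x=[0.7937] v=[-0.0670]
Step 13: x=[1.0102] v=[1.0826]
First v>=0 after going negative at step 13, time=2.6000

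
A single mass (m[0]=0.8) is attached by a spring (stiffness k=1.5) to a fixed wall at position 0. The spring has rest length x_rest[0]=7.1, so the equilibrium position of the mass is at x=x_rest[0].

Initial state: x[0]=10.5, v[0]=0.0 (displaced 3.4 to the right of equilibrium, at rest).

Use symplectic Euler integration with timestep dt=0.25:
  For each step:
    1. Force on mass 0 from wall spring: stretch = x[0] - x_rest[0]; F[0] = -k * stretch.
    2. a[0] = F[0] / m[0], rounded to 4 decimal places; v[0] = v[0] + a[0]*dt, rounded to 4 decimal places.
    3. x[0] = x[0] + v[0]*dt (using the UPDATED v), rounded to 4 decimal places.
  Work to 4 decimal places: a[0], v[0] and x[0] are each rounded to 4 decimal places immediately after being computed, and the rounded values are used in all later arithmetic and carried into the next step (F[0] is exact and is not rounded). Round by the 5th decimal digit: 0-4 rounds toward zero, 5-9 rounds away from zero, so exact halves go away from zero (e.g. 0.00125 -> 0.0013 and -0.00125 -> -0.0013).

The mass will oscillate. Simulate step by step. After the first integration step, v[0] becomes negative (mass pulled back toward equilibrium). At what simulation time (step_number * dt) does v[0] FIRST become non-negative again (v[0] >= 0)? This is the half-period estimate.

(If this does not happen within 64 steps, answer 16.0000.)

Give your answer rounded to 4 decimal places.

Answer: 2.5000

Derivation:
Step 0: x=[10.5000] v=[0.0000]
Step 1: x=[10.1016] v=[-1.5938]
Step 2: x=[9.3514] v=[-3.0008]
Step 3: x=[8.3374] v=[-4.0562]
Step 4: x=[7.1784] v=[-4.6362]
Step 5: x=[6.0102] v=[-4.6730]
Step 6: x=[4.9697] v=[-4.1622]
Step 7: x=[4.1788] v=[-3.1636]
Step 8: x=[3.7302] v=[-1.7943]
Step 9: x=[3.6765] v=[-0.2147]
Step 10: x=[4.0240] v=[1.3901]
First v>=0 after going negative at step 10, time=2.5000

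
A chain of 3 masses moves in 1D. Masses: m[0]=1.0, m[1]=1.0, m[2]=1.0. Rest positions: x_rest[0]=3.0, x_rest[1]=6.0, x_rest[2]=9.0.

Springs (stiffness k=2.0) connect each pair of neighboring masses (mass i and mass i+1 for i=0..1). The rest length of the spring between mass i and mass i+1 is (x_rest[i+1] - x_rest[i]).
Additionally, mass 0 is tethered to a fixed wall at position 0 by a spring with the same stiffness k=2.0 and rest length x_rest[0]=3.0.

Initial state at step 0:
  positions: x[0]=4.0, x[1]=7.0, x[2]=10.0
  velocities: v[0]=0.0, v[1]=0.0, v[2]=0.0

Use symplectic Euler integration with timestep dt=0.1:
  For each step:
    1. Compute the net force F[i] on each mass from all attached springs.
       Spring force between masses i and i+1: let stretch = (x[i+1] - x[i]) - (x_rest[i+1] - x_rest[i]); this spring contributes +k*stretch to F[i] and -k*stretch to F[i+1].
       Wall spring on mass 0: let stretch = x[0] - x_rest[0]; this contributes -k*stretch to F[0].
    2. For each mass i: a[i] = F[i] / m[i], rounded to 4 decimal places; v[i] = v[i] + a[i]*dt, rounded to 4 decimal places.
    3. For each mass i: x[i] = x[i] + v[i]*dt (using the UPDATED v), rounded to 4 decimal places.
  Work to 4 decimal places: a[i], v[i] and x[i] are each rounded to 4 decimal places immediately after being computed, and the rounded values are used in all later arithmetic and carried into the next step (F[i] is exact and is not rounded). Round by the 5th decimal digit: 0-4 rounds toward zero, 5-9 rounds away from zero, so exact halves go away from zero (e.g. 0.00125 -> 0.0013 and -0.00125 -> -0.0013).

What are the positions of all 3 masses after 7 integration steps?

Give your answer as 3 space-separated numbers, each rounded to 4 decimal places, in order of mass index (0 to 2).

Step 0: x=[4.0000 7.0000 10.0000] v=[0.0000 0.0000 0.0000]
Step 1: x=[3.9800 7.0000 10.0000] v=[-0.2000 0.0000 0.0000]
Step 2: x=[3.9408 6.9996 10.0000] v=[-0.3920 -0.0040 0.0000]
Step 3: x=[3.8840 6.9980 10.0000] v=[-0.5684 -0.0157 -0.0001]
Step 4: x=[3.8118 6.9942 10.0000] v=[-0.7224 -0.0381 -0.0005]
Step 5: x=[3.7270 6.9869 9.9998] v=[-0.8483 -0.0734 -0.0017]
Step 6: x=[3.6328 6.9746 9.9994] v=[-0.9417 -0.1228 -0.0043]
Step 7: x=[3.5328 6.9560 9.9985] v=[-0.9999 -0.1862 -0.0093]

Answer: 3.5328 6.9560 9.9985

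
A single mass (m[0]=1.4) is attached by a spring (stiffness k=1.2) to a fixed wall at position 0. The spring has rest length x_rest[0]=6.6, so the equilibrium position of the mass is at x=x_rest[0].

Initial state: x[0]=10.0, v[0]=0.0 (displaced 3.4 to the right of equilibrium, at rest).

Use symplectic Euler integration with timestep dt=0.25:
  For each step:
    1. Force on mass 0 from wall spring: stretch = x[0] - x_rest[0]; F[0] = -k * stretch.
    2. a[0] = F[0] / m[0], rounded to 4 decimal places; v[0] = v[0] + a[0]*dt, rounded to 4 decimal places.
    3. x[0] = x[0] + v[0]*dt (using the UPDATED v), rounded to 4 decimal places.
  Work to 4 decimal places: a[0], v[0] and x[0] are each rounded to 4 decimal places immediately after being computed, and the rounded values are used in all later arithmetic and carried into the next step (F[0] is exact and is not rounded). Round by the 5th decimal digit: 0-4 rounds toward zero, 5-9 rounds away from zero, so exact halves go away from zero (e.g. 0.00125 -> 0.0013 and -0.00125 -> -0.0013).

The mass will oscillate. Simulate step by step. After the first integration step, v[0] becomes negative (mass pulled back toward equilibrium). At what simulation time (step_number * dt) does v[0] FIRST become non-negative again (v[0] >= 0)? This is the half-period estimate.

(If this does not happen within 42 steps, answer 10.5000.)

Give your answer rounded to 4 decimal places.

Answer: 3.5000

Derivation:
Step 0: x=[10.0000] v=[0.0000]
Step 1: x=[9.8179] v=[-0.7286]
Step 2: x=[9.4634] v=[-1.4182]
Step 3: x=[8.9555] v=[-2.0318]
Step 4: x=[8.3214] v=[-2.5366]
Step 5: x=[7.5950] v=[-2.9055]
Step 6: x=[6.8153] v=[-3.1187]
Step 7: x=[6.0241] v=[-3.1648]
Step 8: x=[5.2638] v=[-3.0414]
Step 9: x=[4.5750] v=[-2.7551]
Step 10: x=[3.9947] v=[-2.3212]
Step 11: x=[3.5540] v=[-1.7629]
Step 12: x=[3.2765] v=[-1.1102]
Step 13: x=[3.1770] v=[-0.3980]
Step 14: x=[3.2609] v=[0.3355]
First v>=0 after going negative at step 14, time=3.5000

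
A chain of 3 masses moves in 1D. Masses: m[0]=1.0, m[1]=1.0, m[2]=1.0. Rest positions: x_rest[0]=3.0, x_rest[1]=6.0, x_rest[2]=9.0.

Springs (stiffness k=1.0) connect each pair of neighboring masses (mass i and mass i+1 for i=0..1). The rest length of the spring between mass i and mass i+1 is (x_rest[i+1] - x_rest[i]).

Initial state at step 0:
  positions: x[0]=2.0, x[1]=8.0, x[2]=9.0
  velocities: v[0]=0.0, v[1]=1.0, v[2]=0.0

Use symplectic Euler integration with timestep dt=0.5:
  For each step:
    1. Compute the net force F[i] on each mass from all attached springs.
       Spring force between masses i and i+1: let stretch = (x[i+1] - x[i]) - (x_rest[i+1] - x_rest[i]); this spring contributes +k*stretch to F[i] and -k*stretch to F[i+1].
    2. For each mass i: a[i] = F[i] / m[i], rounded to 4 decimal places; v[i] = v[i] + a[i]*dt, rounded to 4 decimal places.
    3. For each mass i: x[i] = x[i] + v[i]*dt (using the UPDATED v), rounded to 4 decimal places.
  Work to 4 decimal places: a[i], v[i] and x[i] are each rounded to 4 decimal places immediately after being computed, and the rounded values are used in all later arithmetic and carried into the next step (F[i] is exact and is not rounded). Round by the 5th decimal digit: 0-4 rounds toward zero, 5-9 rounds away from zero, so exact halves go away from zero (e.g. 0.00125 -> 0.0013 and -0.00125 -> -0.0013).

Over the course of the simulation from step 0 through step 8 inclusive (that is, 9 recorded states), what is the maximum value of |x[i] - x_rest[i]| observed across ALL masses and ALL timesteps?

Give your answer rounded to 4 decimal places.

Answer: 3.1717

Derivation:
Step 0: x=[2.0000 8.0000 9.0000] v=[0.0000 1.0000 0.0000]
Step 1: x=[2.7500 7.2500 9.5000] v=[1.5000 -1.5000 1.0000]
Step 2: x=[3.8750 5.9375 10.1875] v=[2.2500 -2.6250 1.3750]
Step 3: x=[4.7657 5.1719 10.5625] v=[1.7813 -1.5313 0.7500]
Step 4: x=[5.0079 5.6524 10.3399] v=[0.4844 0.9609 -0.4453]
Step 5: x=[4.6612 7.1436 9.6954] v=[-0.6934 2.9824 -1.2891]
Step 6: x=[4.1851 8.6522 9.1629] v=[-0.9522 3.0171 -1.0650]
Step 7: x=[4.0758 9.1717 9.2528] v=[-0.2187 1.0389 0.1797]
Step 8: x=[4.4905 8.4375 10.0724] v=[0.8293 -1.4685 1.6392]
Max displacement = 3.1717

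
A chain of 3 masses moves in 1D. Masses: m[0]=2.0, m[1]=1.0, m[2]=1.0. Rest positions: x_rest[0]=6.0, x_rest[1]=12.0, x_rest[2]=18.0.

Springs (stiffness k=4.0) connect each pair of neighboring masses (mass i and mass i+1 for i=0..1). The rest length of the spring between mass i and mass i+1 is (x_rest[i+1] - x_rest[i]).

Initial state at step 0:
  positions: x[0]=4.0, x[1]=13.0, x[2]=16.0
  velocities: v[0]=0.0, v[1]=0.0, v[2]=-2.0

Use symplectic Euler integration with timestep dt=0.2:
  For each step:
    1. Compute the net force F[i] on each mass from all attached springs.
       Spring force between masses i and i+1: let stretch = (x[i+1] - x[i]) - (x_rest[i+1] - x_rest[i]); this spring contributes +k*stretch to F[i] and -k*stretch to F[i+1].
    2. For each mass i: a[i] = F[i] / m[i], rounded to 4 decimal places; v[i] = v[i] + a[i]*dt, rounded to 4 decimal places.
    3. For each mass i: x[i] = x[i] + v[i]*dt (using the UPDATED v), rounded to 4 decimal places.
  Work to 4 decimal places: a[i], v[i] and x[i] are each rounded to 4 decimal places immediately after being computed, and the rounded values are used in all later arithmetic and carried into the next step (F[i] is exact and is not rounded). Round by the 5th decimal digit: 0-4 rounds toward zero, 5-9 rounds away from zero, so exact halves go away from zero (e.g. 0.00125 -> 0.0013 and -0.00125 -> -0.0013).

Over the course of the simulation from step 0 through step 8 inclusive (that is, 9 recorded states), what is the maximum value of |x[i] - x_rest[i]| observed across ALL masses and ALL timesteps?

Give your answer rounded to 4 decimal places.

Step 0: x=[4.0000 13.0000 16.0000] v=[0.0000 0.0000 -2.0000]
Step 1: x=[4.2400 12.0400 16.0800] v=[1.2000 -4.8000 0.4000]
Step 2: x=[4.6240 10.4784 16.4736] v=[1.9200 -7.8080 1.9680]
Step 3: x=[4.9964 8.9393 16.8680] v=[1.8618 -7.6954 1.9718]
Step 4: x=[5.2042 8.0379 16.9538] v=[1.0390 -4.5068 0.4288]
Step 5: x=[5.1587 8.1097 16.5730] v=[-0.2275 0.3590 -1.9039]
Step 6: x=[4.8693 9.0635 15.7981] v=[-1.4471 4.7688 -3.8745]
Step 7: x=[4.4354 10.4237 14.9057] v=[-2.1694 6.8011 -4.4622]
Step 8: x=[4.0006 11.5429 14.2561] v=[-2.1741 5.5961 -3.2478]
Max displacement = 3.9621

Answer: 3.9621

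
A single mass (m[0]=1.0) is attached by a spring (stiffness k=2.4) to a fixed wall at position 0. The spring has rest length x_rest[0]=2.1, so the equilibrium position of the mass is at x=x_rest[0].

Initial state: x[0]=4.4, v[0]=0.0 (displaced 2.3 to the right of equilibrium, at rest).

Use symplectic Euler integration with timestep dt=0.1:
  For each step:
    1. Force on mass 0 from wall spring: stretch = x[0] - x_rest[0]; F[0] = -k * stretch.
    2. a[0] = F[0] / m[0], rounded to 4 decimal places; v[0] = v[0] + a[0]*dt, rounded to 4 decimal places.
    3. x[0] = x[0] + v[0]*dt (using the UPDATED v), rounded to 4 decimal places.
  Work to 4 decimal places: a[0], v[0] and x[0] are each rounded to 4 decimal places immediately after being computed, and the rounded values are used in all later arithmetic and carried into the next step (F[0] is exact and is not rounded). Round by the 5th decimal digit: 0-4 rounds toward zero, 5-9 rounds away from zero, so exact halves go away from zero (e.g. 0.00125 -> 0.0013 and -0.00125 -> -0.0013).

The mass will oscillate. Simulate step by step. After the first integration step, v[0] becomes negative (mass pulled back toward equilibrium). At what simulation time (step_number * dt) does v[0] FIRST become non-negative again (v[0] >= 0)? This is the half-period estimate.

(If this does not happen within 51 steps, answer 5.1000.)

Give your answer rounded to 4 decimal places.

Answer: 2.1000

Derivation:
Step 0: x=[4.4000] v=[0.0000]
Step 1: x=[4.3448] v=[-0.5520]
Step 2: x=[4.2357] v=[-1.0908]
Step 3: x=[4.0754] v=[-1.6034]
Step 4: x=[3.8677] v=[-2.0775]
Step 5: x=[3.6175] v=[-2.5018]
Step 6: x=[3.3309] v=[-2.8660]
Step 7: x=[3.0148] v=[-3.1614]
Step 8: x=[2.6767] v=[-3.3810]
Step 9: x=[2.3248] v=[-3.5194]
Step 10: x=[1.9675] v=[-3.5734]
Step 11: x=[1.6133] v=[-3.5416]
Step 12: x=[1.2708] v=[-3.4248]
Step 13: x=[0.9482] v=[-3.2258]
Step 14: x=[0.6533] v=[-2.9494]
Step 15: x=[0.3931] v=[-2.6022]
Step 16: x=[0.1739] v=[-2.1925]
Step 17: x=[0.0009] v=[-1.7302]
Step 18: x=[-0.1217] v=[-1.2264]
Step 19: x=[-0.1910] v=[-0.6932]
Step 20: x=[-0.2053] v=[-0.1434]
Step 21: x=[-0.1643] v=[0.4099]
First v>=0 after going negative at step 21, time=2.1000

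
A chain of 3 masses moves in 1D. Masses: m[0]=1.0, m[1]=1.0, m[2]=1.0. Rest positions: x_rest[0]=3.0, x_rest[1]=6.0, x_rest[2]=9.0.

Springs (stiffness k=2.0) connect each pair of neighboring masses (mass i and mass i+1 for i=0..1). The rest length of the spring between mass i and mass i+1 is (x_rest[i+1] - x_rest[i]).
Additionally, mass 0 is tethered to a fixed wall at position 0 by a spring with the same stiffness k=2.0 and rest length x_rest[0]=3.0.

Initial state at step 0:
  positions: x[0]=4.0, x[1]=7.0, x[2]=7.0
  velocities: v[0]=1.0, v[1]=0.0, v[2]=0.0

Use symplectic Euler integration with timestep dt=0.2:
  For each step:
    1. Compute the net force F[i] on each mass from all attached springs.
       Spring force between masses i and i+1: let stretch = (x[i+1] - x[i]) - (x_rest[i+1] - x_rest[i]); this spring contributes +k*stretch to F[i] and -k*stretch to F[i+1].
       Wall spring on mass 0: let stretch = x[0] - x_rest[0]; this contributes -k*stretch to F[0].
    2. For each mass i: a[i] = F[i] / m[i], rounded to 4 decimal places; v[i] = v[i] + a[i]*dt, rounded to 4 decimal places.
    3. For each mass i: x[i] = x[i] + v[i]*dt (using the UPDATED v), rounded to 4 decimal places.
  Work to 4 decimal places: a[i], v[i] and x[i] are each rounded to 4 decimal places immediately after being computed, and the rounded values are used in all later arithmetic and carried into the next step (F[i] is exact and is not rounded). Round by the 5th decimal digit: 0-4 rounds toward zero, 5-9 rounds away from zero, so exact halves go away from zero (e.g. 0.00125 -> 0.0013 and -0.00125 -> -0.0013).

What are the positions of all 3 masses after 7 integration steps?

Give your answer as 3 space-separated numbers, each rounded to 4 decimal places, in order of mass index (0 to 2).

Answer: 2.0304 5.0890 10.2667

Derivation:
Step 0: x=[4.0000 7.0000 7.0000] v=[1.0000 0.0000 0.0000]
Step 1: x=[4.1200 6.7600 7.2400] v=[0.6000 -1.2000 1.2000]
Step 2: x=[4.1216 6.3472 7.6816] v=[0.0080 -2.0640 2.2080]
Step 3: x=[3.9715 5.8631 8.2564] v=[-0.7504 -2.4205 2.8742]
Step 4: x=[3.6550 5.4191 8.8798] v=[-1.5824 -2.2198 3.1169]
Step 5: x=[3.1872 5.1109 9.4663] v=[-2.3388 -1.5412 2.9326]
Step 6: x=[2.6184 4.9972 9.9444] v=[-2.8442 -0.5685 2.3904]
Step 7: x=[2.0304 5.0890 10.2667] v=[-2.9400 0.4589 1.6115]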